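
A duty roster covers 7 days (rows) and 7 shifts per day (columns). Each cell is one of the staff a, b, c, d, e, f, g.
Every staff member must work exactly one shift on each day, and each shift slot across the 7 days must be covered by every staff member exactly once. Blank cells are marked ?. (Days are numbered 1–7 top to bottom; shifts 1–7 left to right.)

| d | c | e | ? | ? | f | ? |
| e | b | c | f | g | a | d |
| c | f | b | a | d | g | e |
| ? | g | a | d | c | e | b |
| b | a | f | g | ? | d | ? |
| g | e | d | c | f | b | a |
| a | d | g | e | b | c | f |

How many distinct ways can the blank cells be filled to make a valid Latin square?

1

Day 1, shift 4: eliminating its day and shift leaves {b}.
Day 1, shift 5: eliminating its day and shift leaves {a}.
Day 1, shift 7: eliminating its day and shift leaves {g}.
Day 4, shift 1: eliminating its day and shift leaves {f}.
Day 5, shift 5: eliminating its day and shift leaves {e}.
Day 5, shift 7: eliminating its day and shift leaves {c}.
Only one assignment across all blanks avoids any day or shift repeat, giving 1 completion.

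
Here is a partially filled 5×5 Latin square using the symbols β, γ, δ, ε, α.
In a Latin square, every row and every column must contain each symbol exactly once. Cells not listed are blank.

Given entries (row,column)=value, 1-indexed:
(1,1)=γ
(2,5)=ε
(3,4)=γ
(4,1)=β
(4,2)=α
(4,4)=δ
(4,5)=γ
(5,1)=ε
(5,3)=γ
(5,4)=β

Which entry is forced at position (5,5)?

α

Row 2, column 4: row 2 has {ε} and column 4 has {β, γ, δ}, leaving only α.
Row 1, column 4: row 1 has {γ} and column 4 has {β, γ, δ, α}, leaving only ε.
Row 2, column 1: row 2 has {ε, α} and column 1 has {β, γ, ε}, leaving only δ.
Row 2, column 3: row 2 has {δ, ε, α} and column 3 has {γ}, leaving only β.
Row 2, column 2: row 2 has {β, δ, ε, α} and column 2 has {α}, leaving only γ.
Row 3, column 1: row 3 has {γ} and column 1 has {β, γ, δ, ε}, leaving only α.
Row 4, column 3: row 4 has {β, γ, δ, α} and column 3 has {β, γ}, leaving only ε.
Row 3, column 3: row 3 has {γ, α} and column 3 has {β, γ, ε}, leaving only δ.
Row 1, column 3: row 1 has {γ, ε} and column 3 has {β, γ, δ, ε}, leaving only α.
Row 3, column 5: row 3 has {γ, δ, α} and column 5 has {γ, ε}, leaving only β.
Row 1, column 5: row 1 has {γ, ε, α} and column 5 has {β, γ, ε}, leaving only δ.
Row 5 already has {β, γ, ε} and column 5 already has {β, γ, δ, ε}, so row 5, column 5 must be α.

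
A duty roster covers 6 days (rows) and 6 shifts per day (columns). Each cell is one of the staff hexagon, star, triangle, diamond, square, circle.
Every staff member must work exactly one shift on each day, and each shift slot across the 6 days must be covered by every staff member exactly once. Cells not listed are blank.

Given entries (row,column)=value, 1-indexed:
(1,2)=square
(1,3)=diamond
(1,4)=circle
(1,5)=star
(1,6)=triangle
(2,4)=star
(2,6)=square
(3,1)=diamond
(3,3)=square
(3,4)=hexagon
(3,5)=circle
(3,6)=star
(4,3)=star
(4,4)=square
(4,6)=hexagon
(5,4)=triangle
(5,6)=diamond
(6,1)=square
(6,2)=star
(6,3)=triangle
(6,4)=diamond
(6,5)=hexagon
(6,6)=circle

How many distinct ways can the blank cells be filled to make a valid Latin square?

3

Day 1, shift 1: eliminating its day and shift leaves {hexagon}.
Day 2, shift 1: eliminating its day and shift leaves {hexagon, triangle, circle}.
Day 2, shift 2: eliminating its day and shift leaves {hexagon, triangle, diamond, circle}.
Day 2, shift 3: eliminating its day and shift leaves {hexagon, circle}.
Day 2, shift 5: eliminating its day and shift leaves {triangle, diamond}.
Day 3, shift 2: eliminating its day and shift leaves {triangle}.
Day 4, shift 1: eliminating its day and shift leaves {triangle, circle}.
Day 4, shift 2: eliminating its day and shift leaves {triangle, diamond, circle}.
Day 4, shift 5: eliminating its day and shift leaves {triangle, diamond}.
Day 5, shift 1: eliminating its day and shift leaves {hexagon, star, circle}.
Day 5, shift 2: eliminating its day and shift leaves {hexagon, circle}.
Day 5, shift 3: eliminating its day and shift leaves {hexagon, circle}.
Day 5, shift 5: eliminating its day and shift leaves {square}.
Enumerating the assignments across these blanks that avoid any day or shift repeat gives 3 completions.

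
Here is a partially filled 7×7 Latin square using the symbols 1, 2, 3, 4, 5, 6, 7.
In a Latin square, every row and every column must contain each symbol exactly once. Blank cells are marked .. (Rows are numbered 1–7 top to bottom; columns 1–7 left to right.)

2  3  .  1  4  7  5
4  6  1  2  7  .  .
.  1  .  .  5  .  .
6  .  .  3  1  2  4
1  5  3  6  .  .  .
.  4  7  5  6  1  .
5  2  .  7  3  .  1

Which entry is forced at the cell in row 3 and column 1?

7

Row 1, column 3: row 1 has {1, 2, 3, 4, 5, 7} and column 3 has {1, 3, 7}, leaving only 6.
Row 2, column 7: row 2 has {1, 2, 4, 6, 7} and column 7 has {1, 4, 5}, leaving only 3.
Row 2, column 6: row 2 has {1, 2, 3, 4, 6, 7} and column 6 has {1, 2, 7}, leaving only 5.
Row 3, column 4: row 3 has {1, 5} and column 4 has {1, 2, 3, 5, 6, 7}, leaving only 4.
Row 3, column 3: row 3 has {1, 4, 5} and column 3 has {1, 3, 6, 7}, leaving only 2.
Row 4, column 2: row 4 has {1, 2, 3, 4, 6} and column 2 has {1, 2, 3, 4, 5, 6}, leaving only 7.
Row 4, column 3: row 4 has {1, 2, 3, 4, 6, 7} and column 3 has {1, 2, 3, 6, 7}, leaving only 5.
Row 5, column 5: row 5 has {1, 3, 5, 6} and column 5 has {1, 3, 4, 5, 6, 7}, leaving only 2.
Row 5, column 6: row 5 has {1, 2, 3, 5, 6} and column 6 has {1, 2, 5, 7}, leaving only 4.
Row 5, column 7: row 5 has {1, 2, 3, 4, 5, 6} and column 7 has {1, 3, 4, 5}, leaving only 7.
Row 3, column 7: row 3 has {1, 2, 4, 5} and column 7 has {1, 3, 4, 5, 7}, leaving only 6.
Row 3, column 6: row 3 has {1, 2, 4, 5, 6} and column 6 has {1, 2, 4, 5, 7}, leaving only 3.
Row 3 already has {1, 2, 3, 4, 5, 6} and column 1 already has {1, 2, 4, 5, 6}, so row 3, column 1 must be 7.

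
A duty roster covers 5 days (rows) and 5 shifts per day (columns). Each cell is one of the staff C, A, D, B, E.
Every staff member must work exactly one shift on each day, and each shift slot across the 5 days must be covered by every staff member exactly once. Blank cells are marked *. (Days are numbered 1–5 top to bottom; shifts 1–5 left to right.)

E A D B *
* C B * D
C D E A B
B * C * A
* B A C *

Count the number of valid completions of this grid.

1

Day 1, shift 5: eliminating its day and shift leaves {C}.
Day 2, shift 1: eliminating its day and shift leaves {A}.
Day 2, shift 4: eliminating its day and shift leaves {E}.
Day 4, shift 2: eliminating its day and shift leaves {E}.
Day 4, shift 4: eliminating its day and shift leaves {D, E}.
Day 5, shift 1: eliminating its day and shift leaves {D}.
Day 5, shift 5: eliminating its day and shift leaves {E}.
Only one assignment across all blanks avoids any day or shift repeat, giving 1 completion.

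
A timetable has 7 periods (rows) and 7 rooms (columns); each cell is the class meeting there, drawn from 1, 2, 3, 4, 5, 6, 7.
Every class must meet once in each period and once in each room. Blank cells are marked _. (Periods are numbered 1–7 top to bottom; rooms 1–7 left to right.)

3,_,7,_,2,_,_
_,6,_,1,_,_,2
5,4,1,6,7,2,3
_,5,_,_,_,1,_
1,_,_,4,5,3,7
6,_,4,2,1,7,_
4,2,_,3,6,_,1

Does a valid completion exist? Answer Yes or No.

Period 5, room 2: period 5 together with room 2 already contain {1, 2, 3, 4, 5, 6, 7} — every symbol — so nothing can go there. The grid has no valid completion.

No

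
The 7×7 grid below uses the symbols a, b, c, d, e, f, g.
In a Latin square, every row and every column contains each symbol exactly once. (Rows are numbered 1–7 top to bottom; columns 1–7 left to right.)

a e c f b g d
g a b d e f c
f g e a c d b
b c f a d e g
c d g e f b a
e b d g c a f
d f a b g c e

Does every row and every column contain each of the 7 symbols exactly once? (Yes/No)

Every row is a permutation, but column 5 contains c twice (at rows 3 and 6).

No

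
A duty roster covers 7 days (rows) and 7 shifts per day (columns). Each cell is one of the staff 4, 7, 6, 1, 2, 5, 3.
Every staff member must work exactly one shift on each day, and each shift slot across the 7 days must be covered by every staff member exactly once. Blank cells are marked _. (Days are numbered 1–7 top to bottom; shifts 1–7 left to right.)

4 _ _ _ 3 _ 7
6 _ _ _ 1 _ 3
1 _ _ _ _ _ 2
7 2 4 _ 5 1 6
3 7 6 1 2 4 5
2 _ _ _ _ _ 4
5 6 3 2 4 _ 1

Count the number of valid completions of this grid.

Day 1, shift 2: eliminating its day and shift leaves {1, 5}.
Day 1, shift 3: eliminating its day and shift leaves {1, 2, 5}.
Day 1, shift 4: eliminating its day and shift leaves {6, 5}.
Day 1, shift 6: eliminating its day and shift leaves {6, 2, 5}.
Day 2, shift 2: eliminating its day and shift leaves {4, 5}.
Day 2, shift 3: eliminating its day and shift leaves {7, 2, 5}.
Day 2, shift 4: eliminating its day and shift leaves {4, 7, 5}.
Day 2, shift 6: eliminating its day and shift leaves {7, 2, 5}.
Day 3, shift 2: eliminating its day and shift leaves {4, 5, 3}.
Day 3, shift 3: eliminating its day and shift leaves {7, 5}.
Day 3, shift 4: eliminating its day and shift leaves {4, 7, 6, 5, 3}.
Day 3, shift 5: eliminating its day and shift leaves {7, 6}.
Day 3, shift 6: eliminating its day and shift leaves {7, 6, 5, 3}.
Day 4, shift 4: eliminating its day and shift leaves {3}.
Day 6, shift 2: eliminating its day and shift leaves {1, 5, 3}.
Day 6, shift 3: eliminating its day and shift leaves {7, 1, 5}.
Day 6, shift 4: eliminating its day and shift leaves {7, 6, 5, 3}.
Day 6, shift 5: eliminating its day and shift leaves {7, 6}.
Day 6, shift 6: eliminating its day and shift leaves {7, 6, 5, 3}.
Day 7, shift 6: eliminating its day and shift leaves {7}.
Enumerating the assignments across these blanks that avoid any day or shift repeat gives 9 completions.

9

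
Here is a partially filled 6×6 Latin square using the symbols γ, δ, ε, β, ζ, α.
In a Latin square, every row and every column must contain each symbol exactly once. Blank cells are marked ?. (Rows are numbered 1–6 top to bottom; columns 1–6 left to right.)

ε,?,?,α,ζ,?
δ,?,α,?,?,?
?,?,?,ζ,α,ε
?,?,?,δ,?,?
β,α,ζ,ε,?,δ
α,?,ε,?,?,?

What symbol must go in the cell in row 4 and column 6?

Row 3, column 1: row 3 has {ε, ζ, α} and column 1 has {δ, ε, β, α}, leaving only γ.
Row 4, column 1: row 4 has {δ} and column 1 has {γ, δ, ε, β, α}, leaving only ζ.
Row 5, column 5: row 5 has {δ, ε, β, ζ, α} and column 5 has {ζ, α}, leaving only γ.
Row 4, column 6 is narrowed to {γ, β, α}.
If it were γ, then row 6, column 6 would be left with no valid symbol.
If it were β, then row 6, column 6 would be left with no valid symbol.
So row 4, column 6 must be α.

α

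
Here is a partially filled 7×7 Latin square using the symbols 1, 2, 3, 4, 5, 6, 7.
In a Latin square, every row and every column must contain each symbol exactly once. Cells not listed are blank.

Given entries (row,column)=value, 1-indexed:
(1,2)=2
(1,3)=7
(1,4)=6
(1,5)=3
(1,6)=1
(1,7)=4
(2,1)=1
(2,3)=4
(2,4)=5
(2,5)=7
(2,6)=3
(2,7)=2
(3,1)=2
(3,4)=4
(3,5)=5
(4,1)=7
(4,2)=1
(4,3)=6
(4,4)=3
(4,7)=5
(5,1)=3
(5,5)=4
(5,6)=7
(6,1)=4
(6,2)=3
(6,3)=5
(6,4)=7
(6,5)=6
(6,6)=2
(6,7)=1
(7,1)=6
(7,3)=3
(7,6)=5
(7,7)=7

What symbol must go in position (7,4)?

2

Row 1, column 1: row 1 has {1, 2, 3, 4, 6, 7} and column 1 has {1, 2, 3, 4, 6, 7}, leaving only 5.
Row 2, column 2: row 2 has {1, 2, 3, 4, 5, 7} and column 2 has {1, 2, 3}, leaving only 6.
Row 3, column 2: row 3 has {2, 4, 5} and column 2 has {1, 2, 3, 6}, leaving only 7.
Row 3, column 3: row 3 has {2, 4, 5, 7} and column 3 has {3, 4, 5, 6, 7}, leaving only 1.
Row 3, column 6: row 3 has {1, 2, 4, 5, 7} and column 6 has {1, 2, 3, 5, 7}, leaving only 6.
Row 3, column 7: row 3 has {1, 2, 4, 5, 6, 7} and column 7 has {1, 2, 4, 5, 7}, leaving only 3.
Row 4, column 5: row 4 has {1, 3, 5, 6, 7} and column 5 has {3, 4, 5, 6, 7}, leaving only 2.
Row 4, column 6: row 4 has {1, 2, 3, 5, 6, 7} and column 6 has {1, 2, 3, 5, 6, 7}, leaving only 4.
Row 5, column 2: row 5 has {3, 4, 7} and column 2 has {1, 2, 3, 6, 7}, leaving only 5.
Row 5, column 3: row 5 has {3, 4, 5, 7} and column 3 has {1, 3, 4, 5, 6, 7}, leaving only 2.
Row 5, column 4: row 5 has {2, 3, 4, 5, 7} and column 4 has {3, 4, 5, 6, 7}, leaving only 1.
Row 7 already has {3, 5, 6, 7} and column 4 already has {1, 3, 4, 5, 6, 7}, so row 7, column 4 must be 2.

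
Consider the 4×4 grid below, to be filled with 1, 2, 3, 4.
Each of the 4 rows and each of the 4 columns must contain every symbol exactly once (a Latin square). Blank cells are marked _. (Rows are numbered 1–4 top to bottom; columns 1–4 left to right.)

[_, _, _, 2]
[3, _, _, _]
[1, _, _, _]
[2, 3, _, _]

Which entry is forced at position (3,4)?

Row 1, column 1: row 1 has {2} and column 1 has {1, 2, 3}, leaving only 4.
Row 1, column 2: row 1 has {2, 4} and column 2 has {3}, leaving only 1.
Row 1, column 3: row 1 has {1, 2, 4} and column 3 has {}, leaving only 3.
Row 3, column 4 is narrowed to {3, 4}.
If it were 4, then row 4, column 4 would be left with no valid symbol.
So row 3, column 4 must be 3.

3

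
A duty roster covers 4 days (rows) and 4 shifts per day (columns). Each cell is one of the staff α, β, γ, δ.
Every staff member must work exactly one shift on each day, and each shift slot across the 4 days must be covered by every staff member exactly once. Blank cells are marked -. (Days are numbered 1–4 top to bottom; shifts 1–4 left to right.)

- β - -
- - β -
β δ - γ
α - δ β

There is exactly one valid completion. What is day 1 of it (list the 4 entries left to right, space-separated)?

δ β γ α

Day 3, shift 3: day 3 has {β, γ, δ} and shift 3 has {β, δ}, leaving only α.
Day 1, shift 3: day 1 has {β} and shift 3 has {α, β, δ}, leaving only γ.
Day 1, shift 1: day 1 has {β, γ} and shift 1 has {α, β}, leaving only δ.
Day 1, shift 4: day 1 has {β, γ, δ} and shift 4 has {β, γ}, leaving only α.
So day 1 reads: δ β γ α.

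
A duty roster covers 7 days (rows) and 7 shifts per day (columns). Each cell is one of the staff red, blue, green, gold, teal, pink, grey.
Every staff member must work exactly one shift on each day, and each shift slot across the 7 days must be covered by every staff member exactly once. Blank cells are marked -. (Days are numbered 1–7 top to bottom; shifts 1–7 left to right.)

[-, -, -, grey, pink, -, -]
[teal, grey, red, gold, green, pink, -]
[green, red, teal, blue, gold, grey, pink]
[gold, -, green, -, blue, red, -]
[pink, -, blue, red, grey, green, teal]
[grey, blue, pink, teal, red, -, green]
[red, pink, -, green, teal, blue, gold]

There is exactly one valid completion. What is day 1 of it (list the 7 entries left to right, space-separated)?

Day 1, shift 1: day 1 has {pink, grey} and shift 1 has {red, green, gold, teal, pink, grey}, leaving only blue.
Day 1, shift 3: day 1 has {blue, pink, grey} and shift 3 has {red, blue, green, teal, pink}, leaving only gold.
Day 1, shift 6: day 1 has {blue, gold, pink, grey} and shift 6 has {red, blue, green, pink, grey}, leaving only teal.
Day 1, shift 2: day 1 has {blue, gold, teal, pink, grey} and shift 2 has {red, blue, pink, grey}, leaving only green.
Day 1, shift 7: day 1 has {blue, green, gold, teal, pink, grey} and shift 7 has {green, gold, teal, pink}, leaving only red.
So day 1 reads: blue green gold grey pink teal red.

blue green gold grey pink teal red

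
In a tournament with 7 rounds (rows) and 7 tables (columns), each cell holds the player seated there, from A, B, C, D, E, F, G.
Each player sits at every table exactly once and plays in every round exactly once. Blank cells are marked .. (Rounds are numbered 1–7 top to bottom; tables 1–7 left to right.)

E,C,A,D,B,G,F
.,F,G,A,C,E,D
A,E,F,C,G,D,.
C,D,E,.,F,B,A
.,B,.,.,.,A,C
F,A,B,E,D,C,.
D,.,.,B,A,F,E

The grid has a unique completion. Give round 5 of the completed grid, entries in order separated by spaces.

Round 5, table 1: round 5 has {A, B, C} and table 1 has {A, C, D, E, F}, leaving only G.
Round 5, table 3: round 5 has {A, B, C, G} and table 3 has {A, B, E, F, G}, leaving only D.
Round 5, table 4: round 5 has {A, B, C, D, G} and table 4 has {A, B, C, D, E}, leaving only F.
Round 5, table 5: round 5 has {A, B, C, D, F, G} and table 5 has {A, B, C, D, F, G}, leaving only E.
So round 5 reads: G B D F E A C.

G B D F E A C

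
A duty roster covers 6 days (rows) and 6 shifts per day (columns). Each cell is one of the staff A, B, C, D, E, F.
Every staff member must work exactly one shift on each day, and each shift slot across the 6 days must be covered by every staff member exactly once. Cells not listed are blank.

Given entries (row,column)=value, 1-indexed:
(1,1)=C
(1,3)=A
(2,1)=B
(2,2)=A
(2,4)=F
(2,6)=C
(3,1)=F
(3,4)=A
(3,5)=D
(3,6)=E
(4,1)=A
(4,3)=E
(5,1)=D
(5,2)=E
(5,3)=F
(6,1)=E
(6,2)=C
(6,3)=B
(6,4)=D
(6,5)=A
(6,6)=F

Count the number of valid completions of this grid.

3

Day 1, shift 2: eliminating its day and shift leaves {B, D, F}.
Day 1, shift 4: eliminating its day and shift leaves {B, E}.
Day 1, shift 5: eliminating its day and shift leaves {B, E, F}.
Day 1, shift 6: eliminating its day and shift leaves {B, D}.
Day 2, shift 3: eliminating its day and shift leaves {D}.
Day 2, shift 5: eliminating its day and shift leaves {E}.
Day 3, shift 2: eliminating its day and shift leaves {B}.
Day 3, shift 3: eliminating its day and shift leaves {C}.
Day 4, shift 2: eliminating its day and shift leaves {B, D, F}.
Day 4, shift 4: eliminating its day and shift leaves {B, C}.
Day 4, shift 5: eliminating its day and shift leaves {B, C, F}.
Day 4, shift 6: eliminating its day and shift leaves {B, D}.
Day 5, shift 4: eliminating its day and shift leaves {B, C}.
Day 5, shift 5: eliminating its day and shift leaves {B, C}.
Day 5, shift 6: eliminating its day and shift leaves {A, B}.
Enumerating the assignments across these blanks that avoid any day or shift repeat gives 3 completions.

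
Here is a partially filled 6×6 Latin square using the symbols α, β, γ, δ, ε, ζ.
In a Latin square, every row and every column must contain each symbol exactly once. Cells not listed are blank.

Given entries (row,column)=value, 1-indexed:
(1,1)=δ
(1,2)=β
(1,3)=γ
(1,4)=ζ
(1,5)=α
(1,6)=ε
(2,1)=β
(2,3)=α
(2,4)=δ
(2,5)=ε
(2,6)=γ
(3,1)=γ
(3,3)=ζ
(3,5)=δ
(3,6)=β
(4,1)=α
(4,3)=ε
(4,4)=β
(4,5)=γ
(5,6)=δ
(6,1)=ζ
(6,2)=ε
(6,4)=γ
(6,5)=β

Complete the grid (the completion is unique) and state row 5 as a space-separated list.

ε γ β α ζ δ

Row 5, column 1: row 5 has {δ} and column 1 has {α, β, γ, δ, ζ}, leaving only ε.
Row 5, column 3: row 5 has {δ, ε} and column 3 has {α, γ, ε, ζ}, leaving only β.
Row 5, column 4: row 5 has {β, δ, ε} and column 4 has {β, γ, δ, ζ}, leaving only α.
Row 5, column 5: row 5 has {α, β, δ, ε} and column 5 has {α, β, γ, δ, ε}, leaving only ζ.
Row 5, column 2: row 5 has {α, β, δ, ε, ζ} and column 2 has {β, ε}, leaving only γ.
So row 5 reads: ε γ β α ζ δ.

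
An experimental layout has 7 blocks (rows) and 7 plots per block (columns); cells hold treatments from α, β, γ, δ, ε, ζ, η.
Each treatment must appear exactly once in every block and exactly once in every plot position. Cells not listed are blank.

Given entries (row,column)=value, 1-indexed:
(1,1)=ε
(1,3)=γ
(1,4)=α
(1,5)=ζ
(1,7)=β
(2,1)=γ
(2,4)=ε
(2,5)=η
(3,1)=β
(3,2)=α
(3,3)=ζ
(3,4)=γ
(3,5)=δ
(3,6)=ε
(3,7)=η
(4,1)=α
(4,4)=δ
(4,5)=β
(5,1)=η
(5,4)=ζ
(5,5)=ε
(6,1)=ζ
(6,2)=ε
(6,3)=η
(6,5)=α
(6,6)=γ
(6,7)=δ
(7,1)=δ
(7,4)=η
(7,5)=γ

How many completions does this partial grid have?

Block 1, plot 2: eliminating its block and plot leaves {δ, η}.
Block 1, plot 6: eliminating its block and plot leaves {δ, η}.
Block 2, plot 2: eliminating its block and plot leaves {β, δ, ζ}.
Block 2, plot 3: eliminating its block and plot leaves {α, β, δ}.
Block 2, plot 6: eliminating its block and plot leaves {α, β, δ, ζ}.
Block 2, plot 7: eliminating its block and plot leaves {α, ζ}.
Block 4, plot 2: eliminating its block and plot leaves {γ, ζ, η}.
Block 4, plot 3: eliminating its block and plot leaves {ε}.
Block 4, plot 6: eliminating its block and plot leaves {ζ, η}.
Block 4, plot 7: eliminating its block and plot leaves {γ, ε, ζ}.
Block 5, plot 2: eliminating its block and plot leaves {β, γ, δ}.
Block 5, plot 3: eliminating its block and plot leaves {α, β, δ}.
Block 5, plot 6: eliminating its block and plot leaves {α, β, δ}.
Block 5, plot 7: eliminating its block and plot leaves {α, γ}.
Block 6, plot 4: eliminating its block and plot leaves {β}.
Block 7, plot 2: eliminating its block and plot leaves {β, ζ}.
Block 7, plot 3: eliminating its block and plot leaves {α, β, ε}.
Block 7, plot 6: eliminating its block and plot leaves {α, β, ζ}.
Block 7, plot 7: eliminating its block and plot leaves {α, ε, ζ}.
Enumerating the assignments across these blanks that avoid any block or plot repeat gives 7 completions.

7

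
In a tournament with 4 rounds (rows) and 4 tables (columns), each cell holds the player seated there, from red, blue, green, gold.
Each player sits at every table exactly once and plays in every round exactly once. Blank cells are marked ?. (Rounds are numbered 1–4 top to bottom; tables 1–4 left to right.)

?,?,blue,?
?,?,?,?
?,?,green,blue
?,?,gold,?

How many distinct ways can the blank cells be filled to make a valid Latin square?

Round 1, table 1: eliminating its round and table leaves {red, green, gold}.
Round 1, table 2: eliminating its round and table leaves {red, green, gold}.
Round 1, table 4: eliminating its round and table leaves {red, green, gold}.
Round 2, table 1: eliminating its round and table leaves {red, blue, green, gold}.
Round 2, table 2: eliminating its round and table leaves {red, blue, green, gold}.
Round 2, table 3: eliminating its round and table leaves {red}.
Round 2, table 4: eliminating its round and table leaves {red, green, gold}.
Round 3, table 1: eliminating its round and table leaves {red, gold}.
Round 3, table 2: eliminating its round and table leaves {red, gold}.
Round 4, table 1: eliminating its round and table leaves {red, blue, green}.
Round 4, table 2: eliminating its round and table leaves {red, blue, green}.
Round 4, table 4: eliminating its round and table leaves {red, green}.
Enumerating the assignments across these blanks that avoid any round or table repeat gives 8 completions.

8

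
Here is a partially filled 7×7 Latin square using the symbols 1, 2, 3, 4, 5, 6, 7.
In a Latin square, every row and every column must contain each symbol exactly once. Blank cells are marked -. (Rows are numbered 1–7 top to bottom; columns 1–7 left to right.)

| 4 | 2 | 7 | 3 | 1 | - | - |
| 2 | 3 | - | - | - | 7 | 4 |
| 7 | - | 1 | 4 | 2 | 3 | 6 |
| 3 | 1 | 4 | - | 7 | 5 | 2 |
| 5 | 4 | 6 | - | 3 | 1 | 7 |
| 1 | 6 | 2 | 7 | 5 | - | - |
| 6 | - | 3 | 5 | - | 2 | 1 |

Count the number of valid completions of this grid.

Row 1, column 6: eliminating its row and column leaves {6}.
Row 1, column 7: eliminating its row and column leaves {5}.
Row 2, column 3: eliminating its row and column leaves {5}.
Row 2, column 4: eliminating its row and column leaves {1, 6}.
Row 2, column 5: eliminating its row and column leaves {6}.
Row 3, column 2: eliminating its row and column leaves {5}.
Row 4, column 4: eliminating its row and column leaves {6}.
Row 5, column 4: eliminating its row and column leaves {2}.
Row 6, column 6: eliminating its row and column leaves {4}.
Row 6, column 7: eliminating its row and column leaves {3}.
Row 7, column 2: eliminating its row and column leaves {7}.
Row 7, column 5: eliminating its row and column leaves {4}.
Only one assignment across all blanks avoids any row or column repeat, giving 1 completion.

1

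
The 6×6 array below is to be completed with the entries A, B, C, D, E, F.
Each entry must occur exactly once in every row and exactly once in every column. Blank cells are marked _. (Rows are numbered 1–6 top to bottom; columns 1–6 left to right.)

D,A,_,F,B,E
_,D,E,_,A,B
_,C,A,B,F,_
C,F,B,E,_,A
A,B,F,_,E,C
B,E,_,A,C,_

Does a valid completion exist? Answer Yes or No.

No row or column among the givens repeats a symbol, and propagating forced cells runs into no contradiction.
One valid completion exists (for instance, D A C F B E / F D E C A B / E C A B F D / C F B E D A / A B F D E C / B E D A C F).

Yes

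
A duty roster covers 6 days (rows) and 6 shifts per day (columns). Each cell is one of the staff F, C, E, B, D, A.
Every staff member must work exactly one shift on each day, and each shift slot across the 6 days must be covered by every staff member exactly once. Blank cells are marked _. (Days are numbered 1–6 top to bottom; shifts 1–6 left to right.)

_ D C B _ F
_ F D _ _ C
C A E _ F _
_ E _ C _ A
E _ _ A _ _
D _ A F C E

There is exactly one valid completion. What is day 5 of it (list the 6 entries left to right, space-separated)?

E C F A B D

Day 1, shift 1: day 1 has {F, C, B, D} and shift 1 has {C, E, D}, leaving only A.
Day 1, shift 5: day 1 has {F, C, B, D, A} and shift 5 has {F, C}, leaving only E.
Day 2, shift 1: day 2 has {F, C, D} and shift 1 has {C, E, D, A}, leaving only B.
Day 2, shift 4: day 2 has {F, C, B, D} and shift 4 has {F, C, B, A}, leaving only E.
Day 2, shift 5: day 2 has {F, C, E, B, D} and shift 5 has {F, C, E}, leaving only A.
Day 3, shift 4: day 3 has {F, C, E, A} and shift 4 has {F, C, E, B, A}, leaving only D.
Day 3, shift 6: day 3 has {F, C, E, D, A} and shift 6 has {F, C, E, A}, leaving only B.
Day 5, shift 6: day 5 has {E, A} and shift 6 has {F, C, E, B, A}, leaving only D.
Day 5, shift 5: day 5 has {E, D, A} and shift 5 has {F, C, E, A}, leaving only B.
Day 5, shift 2: day 5 has {E, B, D, A} and shift 2 has {F, E, D, A}, leaving only C.
Day 5, shift 3: day 5 has {C, E, B, D, A} and shift 3 has {C, E, D, A}, leaving only F.
So day 5 reads: E C F A B D.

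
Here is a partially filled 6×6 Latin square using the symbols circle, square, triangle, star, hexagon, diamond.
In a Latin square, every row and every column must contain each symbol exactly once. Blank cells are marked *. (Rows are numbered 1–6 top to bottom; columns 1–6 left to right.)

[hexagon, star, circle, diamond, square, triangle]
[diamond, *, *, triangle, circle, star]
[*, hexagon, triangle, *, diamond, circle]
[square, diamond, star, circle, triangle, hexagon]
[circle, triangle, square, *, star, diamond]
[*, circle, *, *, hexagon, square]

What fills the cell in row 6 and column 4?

Row 6 already has {circle, square, hexagon} and column 4 already has {circle, triangle, diamond}, so row 6, column 4 must be star.

star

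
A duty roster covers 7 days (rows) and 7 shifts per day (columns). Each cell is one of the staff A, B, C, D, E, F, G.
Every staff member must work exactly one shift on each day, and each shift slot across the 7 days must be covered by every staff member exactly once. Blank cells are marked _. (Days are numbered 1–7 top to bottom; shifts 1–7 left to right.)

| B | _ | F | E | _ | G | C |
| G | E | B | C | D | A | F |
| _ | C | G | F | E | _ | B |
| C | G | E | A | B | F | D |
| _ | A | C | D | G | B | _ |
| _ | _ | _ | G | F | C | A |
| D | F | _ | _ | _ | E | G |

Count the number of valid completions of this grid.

1

Day 1, shift 2: eliminating its day and shift leaves {D}.
Day 1, shift 5: eliminating its day and shift leaves {A}.
Day 3, shift 1: eliminating its day and shift leaves {A}.
Day 3, shift 6: eliminating its day and shift leaves {D}.
Day 5, shift 1: eliminating its day and shift leaves {E, F}.
Day 5, shift 7: eliminating its day and shift leaves {E}.
Day 6, shift 1: eliminating its day and shift leaves {E}.
Day 6, shift 2: eliminating its day and shift leaves {B, D}.
Day 6, shift 3: eliminating its day and shift leaves {D}.
Day 7, shift 3: eliminating its day and shift leaves {A}.
Day 7, shift 4: eliminating its day and shift leaves {B}.
Day 7, shift 5: eliminating its day and shift leaves {A, C}.
Only one assignment across all blanks avoids any day or shift repeat, giving 1 completion.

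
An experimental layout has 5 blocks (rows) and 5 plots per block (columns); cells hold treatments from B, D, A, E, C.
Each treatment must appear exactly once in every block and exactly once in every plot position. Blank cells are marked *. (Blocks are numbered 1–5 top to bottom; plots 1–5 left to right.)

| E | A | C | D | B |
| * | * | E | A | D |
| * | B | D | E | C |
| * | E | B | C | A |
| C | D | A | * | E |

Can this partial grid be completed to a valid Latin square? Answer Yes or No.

No block or plot among the givens repeats a symbol, and propagating forced cells runs into no contradiction.
One valid completion exists (for instance, E A C D B / B C E A D / A B D E C / D E B C A / C D A B E).

Yes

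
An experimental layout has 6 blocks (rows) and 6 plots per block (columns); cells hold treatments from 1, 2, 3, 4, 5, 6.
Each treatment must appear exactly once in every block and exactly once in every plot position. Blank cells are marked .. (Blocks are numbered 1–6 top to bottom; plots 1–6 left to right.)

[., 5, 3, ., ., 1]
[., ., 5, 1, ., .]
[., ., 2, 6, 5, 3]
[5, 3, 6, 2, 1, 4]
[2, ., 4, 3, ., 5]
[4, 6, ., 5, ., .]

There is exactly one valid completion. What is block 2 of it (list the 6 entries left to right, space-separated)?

Block 1, plot 1: block 1 has {1, 3, 5} and plot 1 has {2, 4, 5}, leaving only 6.
Block 2, plot 1: block 2 has {1, 5} and plot 1 has {2, 4, 5, 6}, leaving only 3.
Block 1, plot 4: block 1 has {1, 3, 5, 6} and plot 4 has {1, 2, 3, 5, 6}, leaving only 4.
Block 1, plot 5: block 1 has {1, 3, 4, 5, 6} and plot 5 has {1, 5}, leaving only 2.
Block 3, plot 1: block 3 has {2, 3, 5, 6} and plot 1 has {2, 3, 4, 5, 6}, leaving only 1.
Block 3, plot 2: block 3 has {1, 2, 3, 5, 6} and plot 2 has {3, 5, 6}, leaving only 4.
Block 2, plot 2: block 2 has {1, 3, 5} and plot 2 has {3, 4, 5, 6}, leaving only 2.
Block 2, plot 6: block 2 has {1, 2, 3, 5} and plot 6 has {1, 3, 4, 5}, leaving only 6.
Block 2, plot 5: block 2 has {1, 2, 3, 5, 6} and plot 5 has {1, 2, 5}, leaving only 4.
So block 2 reads: 3 2 5 1 4 6.

3 2 5 1 4 6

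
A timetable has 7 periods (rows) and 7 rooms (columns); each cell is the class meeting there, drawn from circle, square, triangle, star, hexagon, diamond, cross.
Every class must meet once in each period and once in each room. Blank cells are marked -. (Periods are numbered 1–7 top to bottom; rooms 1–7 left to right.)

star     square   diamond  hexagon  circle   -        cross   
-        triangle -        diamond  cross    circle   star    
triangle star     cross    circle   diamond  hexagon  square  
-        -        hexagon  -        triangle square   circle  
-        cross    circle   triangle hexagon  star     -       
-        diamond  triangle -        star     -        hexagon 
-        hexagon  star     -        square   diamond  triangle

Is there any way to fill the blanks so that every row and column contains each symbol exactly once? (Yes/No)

No

Period 4, room 2: period 4 together with room 2 already contain {circle, square, triangle, star, hexagon, diamond, cross} — every symbol — so nothing can go there. The grid has no valid completion.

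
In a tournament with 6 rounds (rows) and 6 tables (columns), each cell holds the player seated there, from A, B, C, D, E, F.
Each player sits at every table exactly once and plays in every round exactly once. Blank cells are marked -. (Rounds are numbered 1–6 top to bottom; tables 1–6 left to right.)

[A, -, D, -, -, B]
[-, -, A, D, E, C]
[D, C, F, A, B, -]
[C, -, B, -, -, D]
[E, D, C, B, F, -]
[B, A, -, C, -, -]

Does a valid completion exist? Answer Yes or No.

Yes

No round or table among the givens repeats a symbol, and propagating forced cells runs into no contradiction.
One valid completion exists (for instance, A F D E C B / F B A D E C / D C F A B E / C E B F A D / E D C B F A / B A E C D F).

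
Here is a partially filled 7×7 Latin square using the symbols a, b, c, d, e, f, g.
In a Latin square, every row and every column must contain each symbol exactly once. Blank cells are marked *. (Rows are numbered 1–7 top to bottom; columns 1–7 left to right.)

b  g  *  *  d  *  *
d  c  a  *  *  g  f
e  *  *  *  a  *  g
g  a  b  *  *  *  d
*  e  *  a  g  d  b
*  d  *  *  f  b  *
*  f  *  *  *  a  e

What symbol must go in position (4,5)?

Row 3, column 2: row 3 has {a, e, g} and column 2 has {a, c, d, e, f, g}, leaving only b.
Row 7, column 1: row 7 has {a, e, f} and column 1 has {b, d, e, g}, leaving only c.
Row 5, column 1: row 5 has {a, b, d, e, g} and column 1 has {b, c, d, e, g}, leaving only f.
Row 5, column 3: row 5 has {a, b, d, e, f, g} and column 3 has {a, b}, leaving only c.
Row 6, column 1: row 6 has {b, d, f} and column 1 has {b, c, d, e, f, g}, leaving only a.
Row 6, column 7: row 6 has {a, b, d, f} and column 7 has {b, d, e, f, g}, leaving only c.
Row 1, column 7: row 1 has {b, d, g} and column 7 has {b, c, d, e, f, g}, leaving only a.
Row 7, column 5: row 7 has {a, c, e, f} and column 5 has {a, d, f, g}, leaving only b.
Row 2, column 5: row 2 has {a, c, d, f, g} and column 5 has {a, b, d, f, g}, leaving only e.
Row 4 already has {a, b, d, g} and column 5 already has {a, b, d, e, f, g}, so row 4, column 5 must be c.

c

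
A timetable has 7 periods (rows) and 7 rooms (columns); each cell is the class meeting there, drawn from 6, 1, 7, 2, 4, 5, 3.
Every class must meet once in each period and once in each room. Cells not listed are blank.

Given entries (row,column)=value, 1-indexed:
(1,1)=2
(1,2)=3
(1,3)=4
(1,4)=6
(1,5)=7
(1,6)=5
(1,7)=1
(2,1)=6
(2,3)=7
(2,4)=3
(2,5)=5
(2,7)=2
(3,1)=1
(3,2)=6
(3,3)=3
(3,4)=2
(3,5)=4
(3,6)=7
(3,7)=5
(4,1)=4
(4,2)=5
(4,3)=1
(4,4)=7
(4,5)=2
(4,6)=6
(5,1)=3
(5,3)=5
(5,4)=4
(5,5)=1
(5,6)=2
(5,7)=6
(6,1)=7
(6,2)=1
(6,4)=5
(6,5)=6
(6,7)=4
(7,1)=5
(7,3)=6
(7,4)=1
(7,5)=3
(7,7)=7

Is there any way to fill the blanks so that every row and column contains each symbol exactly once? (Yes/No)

Yes

No period or room among the givens repeats a symbol, and propagating forced cells runs into no contradiction.
One valid completion exists (for instance, 2 3 4 6 7 5 1 / 6 4 7 3 5 1 2 / 1 6 3 2 4 7 5 / 4 5 1 7 2 6 3 / 3 7 5 4 1 2 6 / 7 1 2 5 6 3 4 / 5 2 6 1 3 4 7).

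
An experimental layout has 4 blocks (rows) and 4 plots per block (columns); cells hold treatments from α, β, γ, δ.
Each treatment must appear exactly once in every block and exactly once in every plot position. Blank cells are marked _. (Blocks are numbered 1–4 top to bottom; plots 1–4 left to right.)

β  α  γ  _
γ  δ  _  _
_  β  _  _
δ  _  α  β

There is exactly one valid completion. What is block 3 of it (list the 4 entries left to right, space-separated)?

α β δ γ

Block 3, plot 1: block 3 has {β} and plot 1 has {β, γ, δ}, leaving only α.
Block 3, plot 3: block 3 has {α, β} and plot 3 has {α, γ}, leaving only δ.
Block 3, plot 4: block 3 has {α, β, δ} and plot 4 has {β}, leaving only γ.
So block 3 reads: α β δ γ.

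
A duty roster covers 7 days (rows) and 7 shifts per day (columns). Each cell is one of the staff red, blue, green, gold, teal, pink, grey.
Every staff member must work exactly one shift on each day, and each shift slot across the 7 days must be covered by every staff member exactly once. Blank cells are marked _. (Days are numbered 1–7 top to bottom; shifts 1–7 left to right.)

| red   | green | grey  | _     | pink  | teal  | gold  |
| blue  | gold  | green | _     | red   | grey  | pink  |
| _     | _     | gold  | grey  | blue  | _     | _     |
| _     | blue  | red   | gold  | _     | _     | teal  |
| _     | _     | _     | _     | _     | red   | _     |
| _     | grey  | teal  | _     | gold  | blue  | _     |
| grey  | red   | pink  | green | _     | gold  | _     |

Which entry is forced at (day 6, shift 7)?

Day 1, shift 4: day 1 has {red, green, gold, teal, pink, grey} and shift 4 has {green, gold, grey}, leaving only blue.
Day 2, shift 4: day 2 has {red, blue, green, gold, pink, grey} and shift 4 has {blue, green, gold, grey}, leaving only teal.
Day 5, shift 3: day 5 has {red} and shift 3 has {red, green, gold, teal, pink, grey}, leaving only blue.
Day 5, shift 4: day 5 has {red, blue} and shift 4 has {blue, green, gold, teal, grey}, leaving only pink.
Day 5, shift 2: day 5 has {red, blue, pink} and shift 2 has {red, blue, green, gold, grey}, leaving only teal.
Day 3, shift 2: day 3 has {blue, gold, grey} and shift 2 has {red, blue, green, gold, teal, grey}, leaving only pink.
Day 3, shift 6: day 3 has {blue, gold, pink, grey} and shift 6 has {red, blue, gold, teal, grey}, leaving only green.
Day 3, shift 1: day 3 has {blue, green, gold, pink, grey} and shift 1 has {red, blue, grey}, leaving only teal.
Day 3, shift 7: day 3 has {blue, green, gold, teal, pink, grey} and shift 7 has {gold, teal, pink}, leaving only red.
Day 6 already has {blue, gold, teal, grey} and shift 7 already has {red, gold, teal, pink}, so day 6, shift 7 must be green.

green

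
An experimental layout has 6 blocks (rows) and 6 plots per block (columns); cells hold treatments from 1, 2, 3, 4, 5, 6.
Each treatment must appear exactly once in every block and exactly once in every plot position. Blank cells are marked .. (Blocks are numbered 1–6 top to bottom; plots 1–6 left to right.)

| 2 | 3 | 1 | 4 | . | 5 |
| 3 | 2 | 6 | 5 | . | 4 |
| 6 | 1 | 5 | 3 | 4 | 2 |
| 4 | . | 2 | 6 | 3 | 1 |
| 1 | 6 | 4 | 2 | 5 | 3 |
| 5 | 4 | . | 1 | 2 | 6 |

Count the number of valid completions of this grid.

Block 1, plot 5: eliminating its block and plot leaves {6}.
Block 2, plot 5: eliminating its block and plot leaves {1}.
Block 4, plot 2: eliminating its block and plot leaves {5}.
Block 6, plot 3: eliminating its block and plot leaves {3}.
Only one assignment across all blanks avoids any block or plot repeat, giving 1 completion.

1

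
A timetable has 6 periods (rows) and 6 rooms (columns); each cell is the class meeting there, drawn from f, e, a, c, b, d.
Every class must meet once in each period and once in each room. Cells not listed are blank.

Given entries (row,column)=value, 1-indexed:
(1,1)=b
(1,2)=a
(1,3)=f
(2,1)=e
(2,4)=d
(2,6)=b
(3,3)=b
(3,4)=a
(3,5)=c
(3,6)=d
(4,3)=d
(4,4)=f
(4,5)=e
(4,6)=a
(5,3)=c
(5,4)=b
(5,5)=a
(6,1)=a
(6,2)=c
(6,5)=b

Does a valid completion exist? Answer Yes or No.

Period 1, room 5: period 1 has {f, a, b} and room 5 has {e, a, c, b}, so it must be d.
Period 2, room 2: period 2 has {e, b, d} and room 2 has {a, c}, so it must be f.
Now period 2, room 5: period 2 together with room 5 already contain {f, e, a, c, b, d} — every symbol — so nothing can go there. The grid has no valid completion.

No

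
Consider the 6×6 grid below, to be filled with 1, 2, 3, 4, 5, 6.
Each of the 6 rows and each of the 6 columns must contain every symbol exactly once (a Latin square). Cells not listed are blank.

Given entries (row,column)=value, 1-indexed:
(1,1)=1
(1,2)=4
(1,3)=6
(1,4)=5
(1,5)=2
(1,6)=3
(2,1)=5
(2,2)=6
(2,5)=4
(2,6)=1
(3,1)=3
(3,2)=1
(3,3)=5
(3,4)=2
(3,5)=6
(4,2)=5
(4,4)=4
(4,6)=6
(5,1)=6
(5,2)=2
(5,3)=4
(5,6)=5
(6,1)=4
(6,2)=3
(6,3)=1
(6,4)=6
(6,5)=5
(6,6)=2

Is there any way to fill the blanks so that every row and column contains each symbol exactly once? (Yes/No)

Yes

No row or column among the givens repeats a symbol, and propagating forced cells runs into no contradiction.
One valid completion exists (for instance, 1 4 6 5 2 3 / 5 6 2 3 4 1 / 3 1 5 2 6 4 / 2 5 3 4 1 6 / 6 2 4 1 3 5 / 4 3 1 6 5 2).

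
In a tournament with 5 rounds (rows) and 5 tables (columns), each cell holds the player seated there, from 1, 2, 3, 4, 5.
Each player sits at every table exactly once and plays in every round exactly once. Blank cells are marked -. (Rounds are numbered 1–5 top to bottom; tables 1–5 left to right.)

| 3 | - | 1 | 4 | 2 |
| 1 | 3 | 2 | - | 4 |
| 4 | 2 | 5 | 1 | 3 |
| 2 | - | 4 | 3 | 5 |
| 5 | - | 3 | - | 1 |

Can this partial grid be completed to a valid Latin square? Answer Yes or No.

No round or table among the givens repeats a symbol, and propagating forced cells runs into no contradiction.
One valid completion exists (for instance, 3 5 1 4 2 / 1 3 2 5 4 / 4 2 5 1 3 / 2 1 4 3 5 / 5 4 3 2 1).

Yes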